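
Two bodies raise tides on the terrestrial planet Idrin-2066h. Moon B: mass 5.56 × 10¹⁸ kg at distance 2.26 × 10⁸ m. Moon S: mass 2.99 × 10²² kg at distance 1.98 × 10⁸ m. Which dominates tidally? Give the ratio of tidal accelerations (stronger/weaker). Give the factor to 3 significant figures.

Moon S, by a factor of ≈ 8000

Compare M/d³ for the two perturbers:
Moon B: (5.56 × 10¹⁸) / (2.26 × 10⁸)³ = 4.817 × 10⁻⁷
Moon S: (2.99 × 10²²) / (1.98 × 10⁸)³ = 3.852 × 10⁻³
Ratio (larger/smaller) = 8000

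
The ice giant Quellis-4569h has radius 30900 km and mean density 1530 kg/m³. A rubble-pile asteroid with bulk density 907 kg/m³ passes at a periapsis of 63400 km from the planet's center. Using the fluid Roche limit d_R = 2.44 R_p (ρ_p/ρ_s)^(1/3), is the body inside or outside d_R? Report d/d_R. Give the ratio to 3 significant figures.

d_R = 2.44 × (30900 km) × (1530/907)^(1/3) = 89750 km
d/d_R = (63400) / (89750) = 0.706
Since d/d_R < 1, the body is inside the Roche limit.

inside; d/d_R ≈ 0.706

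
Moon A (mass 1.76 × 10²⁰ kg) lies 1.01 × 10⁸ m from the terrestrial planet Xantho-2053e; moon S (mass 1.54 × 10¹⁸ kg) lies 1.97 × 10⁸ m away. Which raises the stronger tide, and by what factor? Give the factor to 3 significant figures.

Moon A, by a factor of ≈ 848

Tidal stretch scales as M/d³; compute that for each body.
Moon A: (1.76 × 10²⁰) / (1.01 × 10⁸)³ = 1.708 × 10⁻⁴
Moon S: (1.54 × 10¹⁸) / (1.97 × 10⁸)³ = 2.014 × 10⁻⁷
Ratio (larger/smaller) = 848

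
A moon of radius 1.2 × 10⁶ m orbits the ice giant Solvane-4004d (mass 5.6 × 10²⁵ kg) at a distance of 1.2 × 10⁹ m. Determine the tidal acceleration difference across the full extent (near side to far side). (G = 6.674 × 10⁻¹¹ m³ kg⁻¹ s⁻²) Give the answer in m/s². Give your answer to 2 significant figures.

1.0 × 10⁻⁵ m/s²

Near-to-far spans 2r, so the tidal difference is twice the near-to-center value: 4GMr/d³.
a_tidal = 4GMr/d³
        = 4 × (6.674 × 10⁻¹¹) × (5.6 × 10²⁵) × (1.2 × 10⁶) / (1.2 × 10⁹)³
        = 1.0 × 10⁻⁵ m/s²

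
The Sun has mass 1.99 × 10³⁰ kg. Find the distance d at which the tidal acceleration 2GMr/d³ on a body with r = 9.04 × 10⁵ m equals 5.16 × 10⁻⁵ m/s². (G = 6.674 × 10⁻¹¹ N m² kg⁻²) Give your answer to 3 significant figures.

2GMr/d³ = a_tidal  ⇒  d = (2GMr / a_tidal)^(1/3)
d = (2 × 6.674×10⁻¹¹ × (1.99 × 10³⁰) × (9.04 × 10⁵) / (5.16 × 10⁻⁵))^(1/3)
  = 1.67 × 10¹⁰ m

1.67 × 10¹⁰ m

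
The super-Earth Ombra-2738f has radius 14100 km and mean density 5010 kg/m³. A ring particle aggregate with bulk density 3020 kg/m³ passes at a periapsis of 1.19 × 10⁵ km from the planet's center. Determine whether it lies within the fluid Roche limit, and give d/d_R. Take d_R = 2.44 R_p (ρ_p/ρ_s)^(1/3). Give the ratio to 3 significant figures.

outside; d/d_R ≈ 2.92

d_R = 2.44 × (14100 km) × (5010/3020)^(1/3) = 40730 km
d/d_R = (1.19 × 10⁵) / (40730) = 2.92
Since d/d_R > 1, the body is outside the Roche limit.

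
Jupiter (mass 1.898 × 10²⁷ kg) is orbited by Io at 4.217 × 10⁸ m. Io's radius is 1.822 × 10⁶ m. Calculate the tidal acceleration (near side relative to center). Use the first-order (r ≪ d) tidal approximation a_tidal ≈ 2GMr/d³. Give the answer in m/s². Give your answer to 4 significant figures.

Δg = 2GMr/d³
   = 2 × (6.674 × 10⁻¹¹) × (1.898 × 10²⁷) × (1.822 × 10⁶) / (4.217 × 10⁸)³
   = 6.155 × 10⁻³ m/s²

6.155 × 10⁻³ m/s²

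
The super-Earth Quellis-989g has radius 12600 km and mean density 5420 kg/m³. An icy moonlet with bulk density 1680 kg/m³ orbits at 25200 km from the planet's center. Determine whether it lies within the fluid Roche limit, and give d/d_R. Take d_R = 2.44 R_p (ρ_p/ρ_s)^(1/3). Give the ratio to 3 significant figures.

d_R = 2.44 × (12600 km) × (5420/1680)^(1/3) = 45430 km
d/d_R = (25200) / (45430) = 0.555
Since d/d_R < 1, the body is inside the Roche limit.

inside; d/d_R ≈ 0.555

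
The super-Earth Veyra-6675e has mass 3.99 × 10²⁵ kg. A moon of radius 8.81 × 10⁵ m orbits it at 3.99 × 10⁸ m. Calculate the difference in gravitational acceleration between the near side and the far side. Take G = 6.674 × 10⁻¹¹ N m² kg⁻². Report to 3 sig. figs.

1.48 × 10⁻⁴ m/s²

Near-to-far spans 2r, so the tidal difference is twice the near-to-center value: 4GMr/d³.
Δg = 4GMr/d³
   = 4 × (6.674 × 10⁻¹¹) × (3.99 × 10²⁵) × (8.81 × 10⁵) / (3.99 × 10⁸)³
   = 1.48 × 10⁻⁴ m/s²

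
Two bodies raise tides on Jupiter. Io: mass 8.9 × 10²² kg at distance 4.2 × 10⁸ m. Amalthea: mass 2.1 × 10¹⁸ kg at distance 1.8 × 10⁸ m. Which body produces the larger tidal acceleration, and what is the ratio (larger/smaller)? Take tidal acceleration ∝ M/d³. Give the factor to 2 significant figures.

Tidal stretch scales as M/d³; compute that for each body.
Io: (8.9 × 10²²) / (4.2 × 10⁸)³ = 1.201 × 10⁻³
Amalthea: (2.1 × 10¹⁸) / (1.8 × 10⁸)³ = 3.601 × 10⁻⁷
Ratio (larger/smaller) = 3300

Io, by a factor of ≈ 3300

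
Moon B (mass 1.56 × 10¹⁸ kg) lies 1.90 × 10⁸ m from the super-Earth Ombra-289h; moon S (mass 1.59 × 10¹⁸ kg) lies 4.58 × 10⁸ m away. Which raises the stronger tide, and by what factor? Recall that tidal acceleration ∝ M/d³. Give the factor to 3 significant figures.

Tidal stretch scales as M/d³; compute that for each body.
Moon B: (1.56 × 10¹⁸) / (1.90 × 10⁸)³ = 2.274 × 10⁻⁷
Moon S: (1.59 × 10¹⁸) / (4.58 × 10⁸)³ = 1.655 × 10⁻⁸
Ratio (larger/smaller) = 13.7

Moon B, by a factor of ≈ 13.7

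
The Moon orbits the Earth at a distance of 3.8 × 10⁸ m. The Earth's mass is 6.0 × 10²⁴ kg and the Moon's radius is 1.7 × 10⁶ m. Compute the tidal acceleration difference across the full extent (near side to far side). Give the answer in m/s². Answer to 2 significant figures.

5.0 × 10⁻⁵ m/s²

Δg = 4GMr/d³
   = 4 × (6.674 × 10⁻¹¹) × (6.0 × 10²⁴) × (1.7 × 10⁶) / (3.8 × 10⁸)³
   = 5.0 × 10⁻⁵ m/s²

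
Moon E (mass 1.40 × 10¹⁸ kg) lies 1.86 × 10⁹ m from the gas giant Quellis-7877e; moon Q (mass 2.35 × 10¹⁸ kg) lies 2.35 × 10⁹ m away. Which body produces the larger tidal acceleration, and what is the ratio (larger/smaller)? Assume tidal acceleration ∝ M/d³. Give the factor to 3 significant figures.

The tide-raising term goes as M/d³ (the gradient of a 1/d² field).
Moon E: (1.40 × 10¹⁸) / (1.86 × 10⁹)³ = 2.176 × 10⁻¹⁰
Moon Q: (2.35 × 10¹⁸) / (2.35 × 10⁹)³ = 1.811 × 10⁻¹⁰
Ratio (larger/smaller) = 1.20

Moon E, by a factor of ≈ 1.20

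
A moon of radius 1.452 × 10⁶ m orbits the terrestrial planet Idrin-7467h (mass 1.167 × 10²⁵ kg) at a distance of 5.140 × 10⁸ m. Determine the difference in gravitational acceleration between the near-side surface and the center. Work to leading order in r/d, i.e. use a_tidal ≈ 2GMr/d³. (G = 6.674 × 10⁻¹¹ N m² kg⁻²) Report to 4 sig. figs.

Since r ≪ d, expand the inverse-square field across one radius to get the leading 2GMr/d³ term.
a_tidal = 2GMr/d³
        = 2 × (6.674 × 10⁻¹¹) × (1.167 × 10²⁵) × (1.452 × 10⁶) / (5.140 × 10⁸)³
        = 1.666 × 10⁻⁵ m/s²

1.666 × 10⁻⁵ m/s²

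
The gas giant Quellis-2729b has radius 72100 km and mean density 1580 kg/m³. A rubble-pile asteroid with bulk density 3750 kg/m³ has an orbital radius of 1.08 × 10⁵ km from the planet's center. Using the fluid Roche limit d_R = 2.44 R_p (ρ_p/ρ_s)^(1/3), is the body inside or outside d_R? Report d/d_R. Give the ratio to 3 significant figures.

inside; d/d_R ≈ 0.819

d_R = 2.44 × (72100 km) × (1580/3750)^(1/3) = 1.319 × 10⁵ km
d/d_R = (1.08 × 10⁵) / (1.319 × 10⁵) = 0.819
Since d/d_R < 1, the body is inside the Roche limit.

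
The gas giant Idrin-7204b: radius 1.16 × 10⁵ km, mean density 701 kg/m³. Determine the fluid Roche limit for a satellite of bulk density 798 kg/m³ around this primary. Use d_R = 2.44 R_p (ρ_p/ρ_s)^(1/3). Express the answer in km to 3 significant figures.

d_R = 2.44 × 1.16 × 10⁵ km × (701/798)^(1/3)
    = 2.71 × 10⁵ km

2.71 × 10⁵ km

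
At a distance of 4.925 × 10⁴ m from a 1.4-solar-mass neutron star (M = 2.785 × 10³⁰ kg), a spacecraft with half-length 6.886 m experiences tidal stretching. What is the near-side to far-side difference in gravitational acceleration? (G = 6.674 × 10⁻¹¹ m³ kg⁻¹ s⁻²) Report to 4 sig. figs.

Near-to-far spans 2r, so the tidal difference is twice the near-to-center value: 4GMr/d³.
a_tidal = 4GMr/d³
        = 4 × (6.674 × 10⁻¹¹) × (2.785 × 10³⁰) × (6.886) / (4.925 × 10⁴)³
        = 4.286 × 10⁷ m/s²

4.286 × 10⁷ m/s²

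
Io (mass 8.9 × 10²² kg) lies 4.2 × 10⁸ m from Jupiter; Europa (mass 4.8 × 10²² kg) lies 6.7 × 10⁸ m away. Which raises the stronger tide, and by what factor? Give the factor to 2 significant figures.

Io, by a factor of ≈ 7.5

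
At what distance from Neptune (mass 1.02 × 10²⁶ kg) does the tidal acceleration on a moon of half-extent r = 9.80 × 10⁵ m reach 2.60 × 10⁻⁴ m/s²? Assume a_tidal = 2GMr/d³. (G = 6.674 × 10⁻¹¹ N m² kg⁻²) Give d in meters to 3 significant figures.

2GMr/d³ = a_tidal  ⇒  d = (2GMr / a_tidal)^(1/3)
d = (2 × 6.674×10⁻¹¹ × (1.02 × 10²⁶) × (9.80 × 10⁵) / (2.60 × 10⁻⁴))^(1/3)
  = 3.72 × 10⁸ m

3.72 × 10⁸ m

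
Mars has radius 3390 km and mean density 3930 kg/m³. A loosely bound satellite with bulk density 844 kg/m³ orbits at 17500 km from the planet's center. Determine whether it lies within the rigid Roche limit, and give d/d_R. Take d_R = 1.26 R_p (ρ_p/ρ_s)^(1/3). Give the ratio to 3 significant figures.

outside; d/d_R ≈ 2.45

d_R = 1.26 × (3390 km) × (3930/844)^(1/3) = 7133 km
d/d_R = (17500) / (7133) = 2.45
Since d/d_R > 1, the body is outside the Roche limit.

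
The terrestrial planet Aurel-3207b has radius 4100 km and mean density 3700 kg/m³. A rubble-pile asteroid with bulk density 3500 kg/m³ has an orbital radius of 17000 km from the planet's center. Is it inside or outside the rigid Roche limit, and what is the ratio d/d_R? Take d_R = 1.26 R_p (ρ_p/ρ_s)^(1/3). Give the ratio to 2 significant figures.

outside; d/d_R ≈ 3.2

d_R = 1.26 × (4100 km) × (3700/3500)^(1/3) = 5263 km
d/d_R = (17000) / (5263) = 3.2
Since d/d_R > 1, the body is outside the Roche limit.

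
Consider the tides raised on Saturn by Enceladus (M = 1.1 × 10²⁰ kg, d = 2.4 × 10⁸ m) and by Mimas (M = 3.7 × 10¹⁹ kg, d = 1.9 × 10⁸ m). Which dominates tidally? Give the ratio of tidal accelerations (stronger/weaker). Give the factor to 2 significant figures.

Enceladus, by a factor of ≈ 1.5

The tide-raising term goes as M/d³ (the gradient of a 1/d² field).
Enceladus: (1.1 × 10²⁰) / (2.4 × 10⁸)³ = 7.957 × 10⁻⁶
Mimas: (3.7 × 10¹⁹) / (1.9 × 10⁸)³ = 5.394 × 10⁻⁶
Ratio (larger/smaller) = 1.5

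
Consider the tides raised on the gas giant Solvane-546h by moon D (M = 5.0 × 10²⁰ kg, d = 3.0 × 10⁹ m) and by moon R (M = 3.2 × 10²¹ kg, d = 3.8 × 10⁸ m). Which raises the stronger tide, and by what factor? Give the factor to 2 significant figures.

Tidal acceleration ∝ M/d³, so compare M/d³ for each.
Moon D: (5.0 × 10²⁰) / (3.0 × 10⁹)³ = 1.852 × 10⁻⁸
Moon R: (3.2 × 10²¹) / (3.8 × 10⁸)³ = 5.832 × 10⁻⁵
Ratio (larger/smaller) = 3100

Moon R, by a factor of ≈ 3100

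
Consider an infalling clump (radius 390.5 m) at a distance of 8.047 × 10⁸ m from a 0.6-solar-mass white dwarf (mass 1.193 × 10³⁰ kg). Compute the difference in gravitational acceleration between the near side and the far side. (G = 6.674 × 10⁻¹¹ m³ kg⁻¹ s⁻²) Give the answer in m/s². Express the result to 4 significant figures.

2.387 × 10⁻⁴ m/s²

Δa = 4GMr/d³
   = 4 × (6.674 × 10⁻¹¹) × (1.193 × 10³⁰) × (390.5) / (8.047 × 10⁸)³
   = 2.387 × 10⁻⁴ m/s²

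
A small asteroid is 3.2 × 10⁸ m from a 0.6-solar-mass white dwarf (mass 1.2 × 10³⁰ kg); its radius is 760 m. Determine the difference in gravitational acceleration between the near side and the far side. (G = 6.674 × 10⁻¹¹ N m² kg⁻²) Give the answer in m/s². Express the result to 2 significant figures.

7.4 × 10⁻³ m/s²

Δg = 4GMr/d³
   = 4 × (6.674 × 10⁻¹¹) × (1.2 × 10³⁰) × (760) / (3.2 × 10⁸)³
   = 7.4 × 10⁻³ m/s²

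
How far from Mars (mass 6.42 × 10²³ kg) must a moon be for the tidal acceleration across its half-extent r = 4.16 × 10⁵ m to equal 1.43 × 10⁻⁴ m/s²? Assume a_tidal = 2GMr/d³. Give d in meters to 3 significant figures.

6.29 × 10⁷ m

2GMr/d³ = a_tidal  ⇒  d = (2GMr / a_tidal)^(1/3)
d = (2 × 6.674×10⁻¹¹ × (6.42 × 10²³) × (4.16 × 10⁵) / (1.43 × 10⁻⁴))^(1/3)
  = 6.29 × 10⁷ m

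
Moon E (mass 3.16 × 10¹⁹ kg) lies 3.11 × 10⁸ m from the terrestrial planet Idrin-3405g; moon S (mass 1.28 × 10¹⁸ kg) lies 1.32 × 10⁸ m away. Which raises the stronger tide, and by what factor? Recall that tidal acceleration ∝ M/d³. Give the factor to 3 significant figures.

Tidal stretch scales as M/d³; compute that for each body.
Moon E: (3.16 × 10¹⁹) / (3.11 × 10⁸)³ = 1.051 × 10⁻⁶
Moon S: (1.28 × 10¹⁸) / (1.32 × 10⁸)³ = 5.565 × 10⁻⁷
Ratio (larger/smaller) = 1.89

Moon E, by a factor of ≈ 1.89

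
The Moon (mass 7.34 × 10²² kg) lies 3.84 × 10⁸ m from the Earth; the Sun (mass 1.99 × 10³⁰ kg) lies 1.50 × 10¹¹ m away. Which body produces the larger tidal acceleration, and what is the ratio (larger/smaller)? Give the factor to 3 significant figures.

The Moon, by a factor of ≈ 2.20

Tidal stretch scales as M/d³; compute that for each body.
The Moon: (7.34 × 10²²) / (3.84 × 10⁸)³ = 1.296 × 10⁻³
The Sun: (1.99 × 10³⁰) / (1.50 × 10¹¹)³ = 5.896 × 10⁻⁴
Ratio (larger/smaller) = 2.20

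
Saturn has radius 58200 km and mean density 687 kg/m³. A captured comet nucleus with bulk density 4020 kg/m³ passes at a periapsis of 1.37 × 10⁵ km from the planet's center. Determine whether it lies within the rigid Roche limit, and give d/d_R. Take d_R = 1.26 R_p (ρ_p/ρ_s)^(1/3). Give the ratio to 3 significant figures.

d_R = 1.26 × (58200 km) × (687/4020)^(1/3) = 40690 km
d/d_R = (1.37 × 10⁵) / (40690) = 3.37
Since d/d_R > 1, the body is outside the Roche limit.

outside; d/d_R ≈ 3.37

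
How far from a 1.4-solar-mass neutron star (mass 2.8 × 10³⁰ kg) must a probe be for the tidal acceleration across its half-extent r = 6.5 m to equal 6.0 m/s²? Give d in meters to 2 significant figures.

7.4 × 10⁶ m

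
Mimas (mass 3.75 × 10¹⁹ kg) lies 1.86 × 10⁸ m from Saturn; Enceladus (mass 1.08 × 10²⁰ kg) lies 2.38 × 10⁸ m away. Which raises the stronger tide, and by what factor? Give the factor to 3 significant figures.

Enceladus, by a factor of ≈ 1.37

Tidal acceleration ∝ M/d³, so compare M/d³ for each.
Mimas: (3.75 × 10¹⁹) / (1.86 × 10⁸)³ = 5.828 × 10⁻⁶
Enceladus: (1.08 × 10²⁰) / (2.38 × 10⁸)³ = 8.011 × 10⁻⁶
Ratio (larger/smaller) = 1.37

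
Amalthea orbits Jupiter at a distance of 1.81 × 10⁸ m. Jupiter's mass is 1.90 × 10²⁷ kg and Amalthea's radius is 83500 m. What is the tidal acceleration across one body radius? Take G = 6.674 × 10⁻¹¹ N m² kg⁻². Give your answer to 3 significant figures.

3.57 × 10⁻³ m/s²

a_tidal = 2GMr/d³
        = 2 × (6.674 × 10⁻¹¹) × (1.90 × 10²⁷) × (83500) / (1.81 × 10⁸)³
        = 3.57 × 10⁻³ m/s²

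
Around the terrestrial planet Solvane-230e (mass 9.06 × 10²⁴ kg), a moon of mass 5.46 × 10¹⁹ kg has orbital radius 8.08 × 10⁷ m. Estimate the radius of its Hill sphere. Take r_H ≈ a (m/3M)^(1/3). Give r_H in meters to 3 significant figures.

1.02 × 10⁶ m

r_H ≈ a (m/3M)^(1/3)
    = (8.08 × 10⁷) × (5.46 × 10¹⁹ / (3 × 9.06 × 10²⁴))^(1/3)
    = 1.02 × 10⁶ m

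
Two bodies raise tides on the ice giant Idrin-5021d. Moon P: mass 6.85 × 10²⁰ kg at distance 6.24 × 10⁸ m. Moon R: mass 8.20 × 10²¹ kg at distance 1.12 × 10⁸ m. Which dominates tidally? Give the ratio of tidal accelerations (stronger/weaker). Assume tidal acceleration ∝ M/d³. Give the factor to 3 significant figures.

Tidal stretch scales as M/d³; compute that for each body.
Moon P: (6.85 × 10²⁰) / (6.24 × 10⁸)³ = 2.819 × 10⁻⁶
Moon R: (8.20 × 10²¹) / (1.12 × 10⁸)³ = 5.837 × 10⁻³
Ratio (larger/smaller) = 2070

Moon R, by a factor of ≈ 2070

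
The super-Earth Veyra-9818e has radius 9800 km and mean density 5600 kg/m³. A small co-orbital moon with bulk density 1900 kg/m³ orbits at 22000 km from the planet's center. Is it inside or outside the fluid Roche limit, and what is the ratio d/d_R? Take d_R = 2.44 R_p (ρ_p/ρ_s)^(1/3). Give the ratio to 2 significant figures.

inside; d/d_R ≈ 0.64

d_R = 2.44 × (9800 km) × (5600/1900)^(1/3) = 34280 km
d/d_R = (22000) / (34280) = 0.64
Since d/d_R < 1, the body is inside the Roche limit.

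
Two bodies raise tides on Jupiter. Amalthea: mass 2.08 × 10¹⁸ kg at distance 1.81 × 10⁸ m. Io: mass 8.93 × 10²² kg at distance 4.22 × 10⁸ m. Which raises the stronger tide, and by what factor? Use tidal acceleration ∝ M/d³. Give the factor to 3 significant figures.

Io, by a factor of ≈ 3390

Tidal acceleration ∝ M/d³, so compare M/d³ for each.
Amalthea: (2.08 × 10¹⁸) / (1.81 × 10⁸)³ = 3.508 × 10⁻⁷
Io: (8.93 × 10²²) / (4.22 × 10⁸)³ = 1.188 × 10⁻³
Ratio (larger/smaller) = 3390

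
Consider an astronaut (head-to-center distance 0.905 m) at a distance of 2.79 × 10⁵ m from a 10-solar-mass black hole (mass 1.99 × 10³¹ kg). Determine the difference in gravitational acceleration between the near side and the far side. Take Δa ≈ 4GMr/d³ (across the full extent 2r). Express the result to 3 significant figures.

2.21 × 10⁵ m/s²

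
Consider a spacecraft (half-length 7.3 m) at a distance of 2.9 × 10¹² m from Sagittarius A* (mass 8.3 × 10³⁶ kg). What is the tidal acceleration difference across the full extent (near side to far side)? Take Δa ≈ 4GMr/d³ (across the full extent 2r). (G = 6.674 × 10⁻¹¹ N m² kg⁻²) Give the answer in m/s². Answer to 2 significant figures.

Δg = 4GMr/d³
   = 4 × (6.674 × 10⁻¹¹) × (8.3 × 10³⁶) × (7.3) / (2.9 × 10¹²)³
   = 6.6 × 10⁻¹⁰ m/s²

6.6 × 10⁻¹⁰ m/s²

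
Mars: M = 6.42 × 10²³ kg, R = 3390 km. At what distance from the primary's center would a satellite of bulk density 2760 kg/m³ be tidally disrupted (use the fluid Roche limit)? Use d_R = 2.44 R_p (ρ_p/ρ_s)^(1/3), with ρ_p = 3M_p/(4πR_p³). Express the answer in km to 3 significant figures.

9310 km

ρ_p = 3M_p/(4πR_p³) = 3 × (6.42 × 10²³) / (4π × (3.39 × 10⁶ m)³) = 3930 kg/m³
d_R = 2.44 × 3390 km × (3930/2760)^(1/3)
    = 9310 km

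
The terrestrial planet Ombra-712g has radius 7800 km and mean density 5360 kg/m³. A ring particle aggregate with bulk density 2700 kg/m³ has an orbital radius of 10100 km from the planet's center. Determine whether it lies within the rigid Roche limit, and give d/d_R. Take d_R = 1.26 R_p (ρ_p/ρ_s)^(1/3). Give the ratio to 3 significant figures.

inside; d/d_R ≈ 0.818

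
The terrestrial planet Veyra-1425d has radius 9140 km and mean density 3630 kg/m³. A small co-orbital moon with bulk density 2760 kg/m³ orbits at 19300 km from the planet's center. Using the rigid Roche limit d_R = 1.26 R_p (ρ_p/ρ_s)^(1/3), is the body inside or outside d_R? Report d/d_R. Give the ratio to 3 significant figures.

outside; d/d_R ≈ 1.53

d_R = 1.26 × (9140 km) × (3630/2760)^(1/3) = 12620 km
d/d_R = (19300) / (12620) = 1.53
Since d/d_R > 1, the body is outside the Roche limit.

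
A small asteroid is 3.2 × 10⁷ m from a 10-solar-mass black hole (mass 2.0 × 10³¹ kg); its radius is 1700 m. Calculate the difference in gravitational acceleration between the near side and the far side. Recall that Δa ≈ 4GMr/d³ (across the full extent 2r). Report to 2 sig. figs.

2.8 × 10² m/s²

Near-to-far spans 2r, so the tidal difference is twice the near-to-center value: 4GMr/d³.
Δa = 4GMr/d³
   = 4 × (6.674 × 10⁻¹¹) × (2.0 × 10³¹) × (1700) / (3.2 × 10⁷)³
   = 2.8 × 10² m/s²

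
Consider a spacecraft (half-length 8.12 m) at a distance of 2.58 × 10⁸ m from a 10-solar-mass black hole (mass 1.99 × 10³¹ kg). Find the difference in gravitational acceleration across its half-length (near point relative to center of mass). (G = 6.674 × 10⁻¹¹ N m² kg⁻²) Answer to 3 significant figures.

1.26 × 10⁻³ m/s²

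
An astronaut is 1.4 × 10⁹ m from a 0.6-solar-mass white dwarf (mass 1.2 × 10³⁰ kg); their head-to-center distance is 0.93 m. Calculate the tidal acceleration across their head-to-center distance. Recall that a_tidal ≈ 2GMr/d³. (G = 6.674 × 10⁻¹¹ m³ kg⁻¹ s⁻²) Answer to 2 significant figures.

The tidal stretch is the gradient of GM/d² times the body's extent r, hence the 1/d³ dependence.
Δg = 2GMr/d³
   = 2 × (6.674 × 10⁻¹¹) × (1.2 × 10³⁰) × (0.93) / (1.4 × 10⁹)³
   = 5.4 × 10⁻⁸ m/s²

5.4 × 10⁻⁸ m/s²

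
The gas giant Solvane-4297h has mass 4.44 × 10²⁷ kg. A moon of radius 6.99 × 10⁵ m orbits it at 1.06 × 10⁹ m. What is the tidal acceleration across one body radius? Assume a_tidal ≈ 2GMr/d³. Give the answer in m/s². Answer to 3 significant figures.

3.48 × 10⁻⁴ m/s²

The tidal stretch is the gradient of GM/d² times the body's extent r, hence the 1/d³ dependence.
Δg = 2GMr/d³
   = 2 × (6.674 × 10⁻¹¹) × (4.44 × 10²⁷) × (6.99 × 10⁵) / (1.06 × 10⁹)³
   = 3.48 × 10⁻⁴ m/s²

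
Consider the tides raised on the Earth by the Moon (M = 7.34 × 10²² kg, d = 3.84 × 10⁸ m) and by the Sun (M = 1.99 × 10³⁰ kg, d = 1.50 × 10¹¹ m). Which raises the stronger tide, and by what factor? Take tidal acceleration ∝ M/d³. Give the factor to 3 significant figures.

Tidal stretch scales as M/d³; compute that for each body.
The Moon: (7.34 × 10²²) / (3.84 × 10⁸)³ = 1.296 × 10⁻³
The Sun: (1.99 × 10³⁰) / (1.50 × 10¹¹)³ = 5.896 × 10⁻⁴
Ratio (larger/smaller) = 2.20

The Moon, by a factor of ≈ 2.20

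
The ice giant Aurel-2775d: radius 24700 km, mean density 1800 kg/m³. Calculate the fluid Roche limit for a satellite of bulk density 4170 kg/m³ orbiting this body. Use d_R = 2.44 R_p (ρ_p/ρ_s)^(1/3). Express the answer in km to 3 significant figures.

d_R = 2.44 × 24700 km × (1800/4170)^(1/3)
    = 45500 km

45500 km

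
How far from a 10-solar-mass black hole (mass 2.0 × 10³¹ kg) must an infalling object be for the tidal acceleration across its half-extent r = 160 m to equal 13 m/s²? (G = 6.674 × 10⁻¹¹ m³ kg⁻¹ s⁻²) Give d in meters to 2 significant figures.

2GMr/d³ = a_tidal  ⇒  d = (2GMr / a_tidal)^(1/3)
d = (2 × 6.674×10⁻¹¹ × (2.0 × 10³¹) × (160) / (13))^(1/3)
  = 3.2 × 10⁷ m

3.2 × 10⁷ m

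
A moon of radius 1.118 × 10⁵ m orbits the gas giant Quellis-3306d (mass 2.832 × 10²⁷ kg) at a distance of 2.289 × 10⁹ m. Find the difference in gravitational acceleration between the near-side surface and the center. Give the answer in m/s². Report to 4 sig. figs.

3.524 × 10⁻⁶ m/s²

Δa = 2GMr/d³
   = 2 × (6.674 × 10⁻¹¹) × (2.832 × 10²⁷) × (1.118 × 10⁵) / (2.289 × 10⁹)³
   = 3.524 × 10⁻⁶ m/s²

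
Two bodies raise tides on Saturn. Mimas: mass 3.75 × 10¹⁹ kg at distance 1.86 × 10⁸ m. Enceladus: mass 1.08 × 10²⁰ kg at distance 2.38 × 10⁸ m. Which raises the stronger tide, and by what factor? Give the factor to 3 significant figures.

Enceladus, by a factor of ≈ 1.37

The tide-raising term goes as M/d³ (the gradient of a 1/d² field).
Mimas: (3.75 × 10¹⁹) / (1.86 × 10⁸)³ = 5.828 × 10⁻⁶
Enceladus: (1.08 × 10²⁰) / (2.38 × 10⁸)³ = 8.011 × 10⁻⁶
Ratio (larger/smaller) = 1.37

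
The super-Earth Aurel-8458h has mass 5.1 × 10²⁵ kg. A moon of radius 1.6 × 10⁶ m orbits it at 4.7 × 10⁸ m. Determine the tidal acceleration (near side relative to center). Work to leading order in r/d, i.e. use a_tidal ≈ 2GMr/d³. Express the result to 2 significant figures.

1.0 × 10⁻⁴ m/s²

Δg = 2GMr/d³
   = 2 × (6.674 × 10⁻¹¹) × (5.1 × 10²⁵) × (1.6 × 10⁶) / (4.7 × 10⁸)³
   = 1.0 × 10⁻⁴ m/s²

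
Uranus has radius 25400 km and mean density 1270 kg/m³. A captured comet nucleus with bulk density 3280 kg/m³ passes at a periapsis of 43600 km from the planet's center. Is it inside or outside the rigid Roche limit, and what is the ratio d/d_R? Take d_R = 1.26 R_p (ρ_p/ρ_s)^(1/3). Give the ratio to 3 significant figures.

d_R = 1.26 × (25400 km) × (1270/3280)^(1/3) = 23330 km
d/d_R = (43600) / (23330) = 1.87
Since d/d_R > 1, the body is outside the Roche limit.

outside; d/d_R ≈ 1.87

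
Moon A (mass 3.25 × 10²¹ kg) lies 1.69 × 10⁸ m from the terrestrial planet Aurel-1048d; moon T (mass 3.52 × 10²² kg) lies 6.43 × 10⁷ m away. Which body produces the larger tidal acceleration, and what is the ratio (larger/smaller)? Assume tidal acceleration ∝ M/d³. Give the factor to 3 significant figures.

Moon T, by a factor of ≈ 197

The tide-raising term goes as M/d³ (the gradient of a 1/d² field).
Moon A: (3.25 × 10²¹) / (1.69 × 10⁸)³ = 6.733 × 10⁻⁴
Moon T: (3.52 × 10²²) / (6.43 × 10⁷)³ = 1.324 × 10⁻¹
Ratio (larger/smaller) = 197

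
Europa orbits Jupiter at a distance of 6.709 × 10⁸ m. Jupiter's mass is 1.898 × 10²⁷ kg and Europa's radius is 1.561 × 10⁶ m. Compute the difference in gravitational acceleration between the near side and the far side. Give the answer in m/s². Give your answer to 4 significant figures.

2.619 × 10⁻³ m/s²

Δg = 4GMr/d³
   = 4 × (6.674 × 10⁻¹¹) × (1.898 × 10²⁷) × (1.561 × 10⁶) / (6.709 × 10⁸)³
   = 2.619 × 10⁻³ m/s²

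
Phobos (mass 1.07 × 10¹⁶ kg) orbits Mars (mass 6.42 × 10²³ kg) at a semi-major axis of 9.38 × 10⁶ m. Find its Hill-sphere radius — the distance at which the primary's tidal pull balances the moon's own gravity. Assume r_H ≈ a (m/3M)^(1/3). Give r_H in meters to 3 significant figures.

1.66 × 10⁴ m

r_H ≈ a (m/3M)^(1/3)
    = (9.38 × 10⁶) × (1.07 × 10¹⁶ / (3 × 6.42 × 10²³))^(1/3)
    = 1.66 × 10⁴ m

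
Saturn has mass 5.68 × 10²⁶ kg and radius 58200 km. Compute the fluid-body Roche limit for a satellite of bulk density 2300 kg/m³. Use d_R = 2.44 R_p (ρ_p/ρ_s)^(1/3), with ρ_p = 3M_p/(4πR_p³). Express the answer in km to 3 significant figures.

95000 km

ρ_p = 3M_p/(4πR_p³) = 3 × (5.68 × 10²⁶) / (4π × (5.82 × 10⁷ m)³) = 688 kg/m³
d_R = 2.44 × 58200 km × (688/2300)^(1/3)
    = 95000 km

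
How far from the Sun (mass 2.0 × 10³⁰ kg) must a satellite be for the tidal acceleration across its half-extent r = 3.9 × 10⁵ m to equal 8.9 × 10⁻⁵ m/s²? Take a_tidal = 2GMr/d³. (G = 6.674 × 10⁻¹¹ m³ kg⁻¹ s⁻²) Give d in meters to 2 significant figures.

2GMr/d³ = a_tidal  ⇒  d = (2GMr / a_tidal)^(1/3)
d = (2 × 6.674×10⁻¹¹ × (2.0 × 10³⁰) × (3.9 × 10⁵) / (8.9 × 10⁻⁵))^(1/3)
  = 1.1 × 10¹⁰ m

1.1 × 10¹⁰ m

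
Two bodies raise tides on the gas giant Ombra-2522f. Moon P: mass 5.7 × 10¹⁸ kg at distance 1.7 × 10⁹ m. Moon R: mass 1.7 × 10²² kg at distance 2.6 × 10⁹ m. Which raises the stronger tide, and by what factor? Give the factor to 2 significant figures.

Moon R, by a factor of ≈ 830

Tidal stretch scales as M/d³; compute that for each body.
Moon P: (5.7 × 10¹⁸) / (1.7 × 10⁹)³ = 1.160 × 10⁻⁹
Moon R: (1.7 × 10²²) / (2.6 × 10⁹)³ = 9.672 × 10⁻⁷
Ratio (larger/smaller) = 830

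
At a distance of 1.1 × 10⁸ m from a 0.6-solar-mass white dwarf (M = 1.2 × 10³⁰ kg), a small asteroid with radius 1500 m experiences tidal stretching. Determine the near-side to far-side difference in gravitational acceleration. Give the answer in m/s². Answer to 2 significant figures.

Near-to-far spans 2r, so the tidal difference is twice the near-to-center value: 4GMr/d³.
Δg = 4GMr/d³
   = 4 × (6.674 × 10⁻¹¹) × (1.2 × 10³⁰) × (1500) / (1.1 × 10⁸)³
   = 3.6 × 10⁻¹ m/s²

3.6 × 10⁻¹ m/s²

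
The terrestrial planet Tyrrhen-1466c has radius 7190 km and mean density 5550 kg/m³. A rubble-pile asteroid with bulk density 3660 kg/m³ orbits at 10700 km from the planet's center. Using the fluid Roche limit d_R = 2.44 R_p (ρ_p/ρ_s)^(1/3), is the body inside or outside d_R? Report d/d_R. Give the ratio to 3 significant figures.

d_R = 2.44 × (7190 km) × (5550/3660)^(1/3) = 20160 km
d/d_R = (10700) / (20160) = 0.531
Since d/d_R < 1, the body is inside the Roche limit.

inside; d/d_R ≈ 0.531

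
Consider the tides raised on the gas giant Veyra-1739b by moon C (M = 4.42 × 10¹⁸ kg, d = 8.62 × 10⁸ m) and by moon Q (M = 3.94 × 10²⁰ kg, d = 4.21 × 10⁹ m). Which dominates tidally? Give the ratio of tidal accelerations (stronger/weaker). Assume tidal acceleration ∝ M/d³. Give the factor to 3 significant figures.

Moon C, by a factor of ≈ 1.31

Tidal acceleration ∝ M/d³, so compare M/d³ for each.
Moon C: (4.42 × 10¹⁸) / (8.62 × 10⁸)³ = 6.901 × 10⁻⁹
Moon Q: (3.94 × 10²⁰) / (4.21 × 10⁹)³ = 5.280 × 10⁻⁹
Ratio (larger/smaller) = 1.31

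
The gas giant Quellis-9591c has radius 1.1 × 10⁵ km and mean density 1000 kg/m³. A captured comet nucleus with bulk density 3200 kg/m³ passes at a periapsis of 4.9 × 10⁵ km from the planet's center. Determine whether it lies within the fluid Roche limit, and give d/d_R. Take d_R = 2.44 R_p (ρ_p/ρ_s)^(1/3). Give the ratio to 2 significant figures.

outside; d/d_R ≈ 2.7

d_R = 2.44 × (1.1 × 10⁵ km) × (1000/3200)^(1/3) = 1.821 × 10⁵ km
d/d_R = (4.9 × 10⁵) / (1.821 × 10⁵) = 2.7
Since d/d_R > 1, the body is outside the Roche limit.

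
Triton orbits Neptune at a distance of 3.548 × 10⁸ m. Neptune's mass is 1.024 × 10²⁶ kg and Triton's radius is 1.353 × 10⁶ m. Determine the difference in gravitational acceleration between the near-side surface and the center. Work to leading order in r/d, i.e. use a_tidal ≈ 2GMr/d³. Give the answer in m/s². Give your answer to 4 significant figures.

Differencing GM/(d−r)² and GM/d² to first order in r/d gives 2GMr/d³.
Δg = 2GMr/d³
   = 2 × (6.674 × 10⁻¹¹) × (1.024 × 10²⁶) × (1.353 × 10⁶) / (3.548 × 10⁸)³
   = 4.141 × 10⁻⁴ m/s²

4.141 × 10⁻⁴ m/s²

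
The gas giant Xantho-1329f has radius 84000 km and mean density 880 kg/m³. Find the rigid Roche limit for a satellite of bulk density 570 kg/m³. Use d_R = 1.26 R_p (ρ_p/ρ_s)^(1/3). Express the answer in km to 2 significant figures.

1.2 × 10⁵ km

d_R = 1.26 × 84000 km × (880/570)^(1/3)
    = 1.2 × 10⁵ km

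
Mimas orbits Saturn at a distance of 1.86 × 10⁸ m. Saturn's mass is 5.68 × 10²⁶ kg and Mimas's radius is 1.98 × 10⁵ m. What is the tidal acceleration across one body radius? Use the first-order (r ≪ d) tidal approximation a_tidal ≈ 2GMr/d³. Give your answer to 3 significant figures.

2.33 × 10⁻³ m/s²

Δa = 2GMr/d³
   = 2 × (6.674 × 10⁻¹¹) × (5.68 × 10²⁶) × (1.98 × 10⁵) / (1.86 × 10⁸)³
   = 2.33 × 10⁻³ m/s²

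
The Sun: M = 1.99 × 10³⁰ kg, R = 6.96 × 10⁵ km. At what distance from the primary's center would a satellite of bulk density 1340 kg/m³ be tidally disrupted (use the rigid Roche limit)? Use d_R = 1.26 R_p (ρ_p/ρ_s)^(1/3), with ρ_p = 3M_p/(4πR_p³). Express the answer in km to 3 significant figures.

ρ_p = 3M_p/(4πR_p³) = 3 × (1.99 × 10³⁰) / (4π × (6.96 × 10⁸ m)³) = 1410 kg/m³
d_R = 1.26 × 6.96 × 10⁵ km × (1410/1340)^(1/3)
    = 8.92 × 10⁵ km

8.92 × 10⁵ km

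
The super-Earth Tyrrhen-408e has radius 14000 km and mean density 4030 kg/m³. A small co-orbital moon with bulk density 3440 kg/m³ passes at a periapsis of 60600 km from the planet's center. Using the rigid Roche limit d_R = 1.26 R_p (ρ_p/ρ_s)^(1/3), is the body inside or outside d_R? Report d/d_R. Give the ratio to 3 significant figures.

outside; d/d_R ≈ 3.26

d_R = 1.26 × (14000 km) × (4030/3440)^(1/3) = 18600 km
d/d_R = (60600) / (18600) = 3.26
Since d/d_R > 1, the body is outside the Roche limit.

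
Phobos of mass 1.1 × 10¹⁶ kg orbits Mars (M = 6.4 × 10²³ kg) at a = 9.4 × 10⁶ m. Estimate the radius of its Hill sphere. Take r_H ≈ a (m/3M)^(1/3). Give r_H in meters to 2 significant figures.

1.7 × 10⁴ m

r_H ≈ a (m/3M)^(1/3)
    = (9.4 × 10⁶) × (1.1 × 10¹⁶ / (3 × 6.4 × 10²³))^(1/3)
    = 1.7 × 10⁴ m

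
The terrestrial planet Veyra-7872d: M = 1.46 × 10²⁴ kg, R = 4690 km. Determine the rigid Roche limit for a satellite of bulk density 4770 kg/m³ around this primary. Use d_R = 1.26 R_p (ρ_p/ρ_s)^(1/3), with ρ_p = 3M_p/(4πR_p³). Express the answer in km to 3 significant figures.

5270 km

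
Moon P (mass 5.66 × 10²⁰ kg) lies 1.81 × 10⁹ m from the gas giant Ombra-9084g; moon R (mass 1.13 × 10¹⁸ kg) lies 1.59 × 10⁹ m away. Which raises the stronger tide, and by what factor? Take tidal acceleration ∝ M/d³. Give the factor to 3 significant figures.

The tide-raising term goes as M/d³ (the gradient of a 1/d² field).
Moon P: (5.66 × 10²⁰) / (1.81 × 10⁹)³ = 9.545 × 10⁻⁸
Moon R: (1.13 × 10¹⁸) / (1.59 × 10⁹)³ = 2.811 × 10⁻¹⁰
Ratio (larger/smaller) = 340

Moon P, by a factor of ≈ 340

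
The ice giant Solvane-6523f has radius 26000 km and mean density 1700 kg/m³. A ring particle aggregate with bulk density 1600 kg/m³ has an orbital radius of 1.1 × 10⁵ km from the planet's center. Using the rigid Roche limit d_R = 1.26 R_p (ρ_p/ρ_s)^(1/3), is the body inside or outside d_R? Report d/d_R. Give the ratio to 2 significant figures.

d_R = 1.26 × (26000 km) × (1700/1600)^(1/3) = 33430 km
d/d_R = (1.1 × 10⁵) / (33430) = 3.3
Since d/d_R > 1, the body is outside the Roche limit.

outside; d/d_R ≈ 3.3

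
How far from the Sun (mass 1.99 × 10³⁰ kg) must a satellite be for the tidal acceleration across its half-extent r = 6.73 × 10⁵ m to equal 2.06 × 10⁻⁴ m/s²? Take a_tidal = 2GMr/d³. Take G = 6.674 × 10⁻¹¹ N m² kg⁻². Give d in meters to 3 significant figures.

9.54 × 10⁹ m

2GMr/d³ = a_tidal  ⇒  d = (2GMr / a_tidal)^(1/3)
d = (2 × 6.674×10⁻¹¹ × (1.99 × 10³⁰) × (6.73 × 10⁵) / (2.06 × 10⁻⁴))^(1/3)
  = 9.54 × 10⁹ m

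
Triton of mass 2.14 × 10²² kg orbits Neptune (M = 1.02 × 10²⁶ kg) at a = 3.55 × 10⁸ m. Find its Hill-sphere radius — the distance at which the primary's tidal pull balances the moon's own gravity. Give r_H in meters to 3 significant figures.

1.46 × 10⁷ m

r_H ≈ a (m/3M)^(1/3)
    = (3.55 × 10⁸) × (2.14 × 10²² / (3 × 1.02 × 10²⁶))^(1/3)
    = 1.46 × 10⁷ m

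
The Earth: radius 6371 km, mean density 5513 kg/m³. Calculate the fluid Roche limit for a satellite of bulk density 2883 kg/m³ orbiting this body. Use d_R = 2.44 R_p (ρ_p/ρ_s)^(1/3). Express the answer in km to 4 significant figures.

19300 km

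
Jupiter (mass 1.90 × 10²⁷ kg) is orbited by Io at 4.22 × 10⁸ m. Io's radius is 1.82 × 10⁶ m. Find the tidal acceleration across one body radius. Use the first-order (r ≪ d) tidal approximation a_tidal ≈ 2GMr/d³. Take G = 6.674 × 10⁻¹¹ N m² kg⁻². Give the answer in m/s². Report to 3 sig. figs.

6.14 × 10⁻³ m/s²

a_tidal = 2GMr/d³
        = 2 × (6.674 × 10⁻¹¹) × (1.90 × 10²⁷) × (1.82 × 10⁶) / (4.22 × 10⁸)³
        = 6.14 × 10⁻³ m/s²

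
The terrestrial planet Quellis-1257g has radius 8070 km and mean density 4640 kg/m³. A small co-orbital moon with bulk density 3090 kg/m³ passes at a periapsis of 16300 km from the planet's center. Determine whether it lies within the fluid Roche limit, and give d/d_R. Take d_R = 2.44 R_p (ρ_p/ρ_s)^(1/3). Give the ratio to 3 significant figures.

inside; d/d_R ≈ 0.723

d_R = 2.44 × (8070 km) × (4640/3090)^(1/3) = 22550 km
d/d_R = (16300) / (22550) = 0.723
Since d/d_R < 1, the body is inside the Roche limit.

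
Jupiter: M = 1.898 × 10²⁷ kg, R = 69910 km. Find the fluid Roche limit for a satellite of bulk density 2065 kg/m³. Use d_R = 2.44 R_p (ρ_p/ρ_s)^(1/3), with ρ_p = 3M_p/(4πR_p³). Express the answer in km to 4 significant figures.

1.472 × 10⁵ km

ρ_p = 3M_p/(4πR_p³) = 3 × (1.898 × 10²⁷) / (4π × (6.991 × 10⁷ m)³) = 1326 kg/m³
d_R = 2.44 × 69910 km × (1326/2065)^(1/3)
    = 1.472 × 10⁵ km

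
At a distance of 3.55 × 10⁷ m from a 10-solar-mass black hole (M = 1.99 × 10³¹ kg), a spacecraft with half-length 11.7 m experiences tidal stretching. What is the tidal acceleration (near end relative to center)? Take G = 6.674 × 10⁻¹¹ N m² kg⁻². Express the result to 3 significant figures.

6.95 × 10⁻¹ m/s²

Δa = 2GMr/d³
   = 2 × (6.674 × 10⁻¹¹) × (1.99 × 10³¹) × (11.7) / (3.55 × 10⁷)³
   = 6.95 × 10⁻¹ m/s²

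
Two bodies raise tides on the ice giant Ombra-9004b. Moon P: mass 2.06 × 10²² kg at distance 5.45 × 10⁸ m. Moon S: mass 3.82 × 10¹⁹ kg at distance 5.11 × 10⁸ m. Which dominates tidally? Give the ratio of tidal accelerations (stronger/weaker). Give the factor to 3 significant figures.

Moon P, by a factor of ≈ 445

Tidal acceleration ∝ M/d³, so compare M/d³ for each.
Moon P: (2.06 × 10²²) / (5.45 × 10⁸)³ = 1.273 × 10⁻⁴
Moon S: (3.82 × 10¹⁹) / (5.11 × 10⁸)³ = 2.863 × 10⁻⁷
Ratio (larger/smaller) = 445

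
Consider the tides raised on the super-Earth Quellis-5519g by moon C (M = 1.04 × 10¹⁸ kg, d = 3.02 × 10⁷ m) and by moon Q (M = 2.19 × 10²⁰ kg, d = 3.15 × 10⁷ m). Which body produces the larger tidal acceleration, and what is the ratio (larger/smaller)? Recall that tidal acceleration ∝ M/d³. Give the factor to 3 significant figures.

Moon Q, by a factor of ≈ 186

Tidal acceleration ∝ M/d³, so compare M/d³ for each.
Moon C: (1.04 × 10¹⁸) / (3.02 × 10⁷)³ = 3.776 × 10⁻⁵
Moon Q: (2.19 × 10²⁰) / (3.15 × 10⁷)³ = 7.007 × 10⁻³
Ratio (larger/smaller) = 186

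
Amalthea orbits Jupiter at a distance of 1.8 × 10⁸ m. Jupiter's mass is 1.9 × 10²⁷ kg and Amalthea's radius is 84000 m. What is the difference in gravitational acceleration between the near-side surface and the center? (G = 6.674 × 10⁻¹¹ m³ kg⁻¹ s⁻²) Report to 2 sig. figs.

3.7 × 10⁻³ m/s²

The tidal stretch is the gradient of GM/d² times the body's extent r, hence the 1/d³ dependence.
Δg = 2GMr/d³
   = 2 × (6.674 × 10⁻¹¹) × (1.9 × 10²⁷) × (84000) / (1.8 × 10⁸)³
   = 3.7 × 10⁻³ m/s²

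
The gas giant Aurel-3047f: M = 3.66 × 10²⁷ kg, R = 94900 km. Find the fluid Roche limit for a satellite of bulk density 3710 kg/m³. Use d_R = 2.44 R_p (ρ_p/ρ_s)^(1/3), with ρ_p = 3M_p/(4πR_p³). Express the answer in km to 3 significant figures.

1.51 × 10⁵ km

ρ_p = 3M_p/(4πR_p³) = 3 × (3.66 × 10²⁷) / (4π × (9.49 × 10⁷ m)³) = 1020 kg/m³
d_R = 2.44 × 94900 km × (1020/3710)^(1/3)
    = 1.51 × 10⁵ km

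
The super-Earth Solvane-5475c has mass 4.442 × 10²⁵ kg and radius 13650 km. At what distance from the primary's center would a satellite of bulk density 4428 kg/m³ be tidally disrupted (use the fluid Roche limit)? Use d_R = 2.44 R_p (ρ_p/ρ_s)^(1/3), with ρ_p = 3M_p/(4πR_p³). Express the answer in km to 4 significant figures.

32650 km

ρ_p = 3M_p/(4πR_p³) = 3 × (4.442 × 10²⁵) / (4π × (1.365 × 10⁷ m)³) = 4170 kg/m³
d_R = 2.44 × 13650 km × (4170/4428)^(1/3)
    = 32650 km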